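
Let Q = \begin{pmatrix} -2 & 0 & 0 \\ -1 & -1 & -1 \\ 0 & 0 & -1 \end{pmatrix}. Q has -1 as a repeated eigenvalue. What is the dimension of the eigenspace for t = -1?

1

Q + 1I = [[-1, 0, 0], [-1, 0, -1], [0, 0, 0]].
This matrix has rank 2, so its null space has dimension 3 − 2 = 1.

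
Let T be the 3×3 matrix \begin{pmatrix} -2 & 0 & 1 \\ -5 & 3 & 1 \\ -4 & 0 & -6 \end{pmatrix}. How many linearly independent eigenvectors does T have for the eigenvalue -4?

T + 4I = [[2, 0, 1], [-5, 7, 1], [-4, 0, -2]].
This matrix has rank 2, so its null space has dimension 3 − 2 = 1.

1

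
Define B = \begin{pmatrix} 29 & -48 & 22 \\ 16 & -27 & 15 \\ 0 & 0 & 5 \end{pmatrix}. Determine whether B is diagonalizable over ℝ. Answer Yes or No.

Characteristic polynomial: p(λ) = λ^3 - 7λ^2 - 5λ + 75 = (λ - 5)^2(λ + 3).
λ = 5 has algebraic multiplicity 2; rank(B − 5I) = 2, so geometric multiplicity = 1.
Geometric multiplicity < algebraic multiplicity, so B is not diagonalizable.

No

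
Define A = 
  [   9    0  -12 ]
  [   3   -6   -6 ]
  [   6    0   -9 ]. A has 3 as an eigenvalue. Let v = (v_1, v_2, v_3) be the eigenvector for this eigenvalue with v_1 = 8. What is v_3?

A − 3I = [[6, 0, -12], [3, -9, -6], [6, 0, -12]].
Solving (A − 3I)v = 0 gives the eigenspace spanned by (8, 0, 4).
With v_1 = 8, v = (8, 0, 4), so v_3 = 4.

4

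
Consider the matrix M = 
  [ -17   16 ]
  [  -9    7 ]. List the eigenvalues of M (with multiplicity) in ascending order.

Characteristic polynomial: p(t) = t^2 + 10t + 25 = (t + 5)^2.
Roots (with multiplicity): -5, -5.

-5, -5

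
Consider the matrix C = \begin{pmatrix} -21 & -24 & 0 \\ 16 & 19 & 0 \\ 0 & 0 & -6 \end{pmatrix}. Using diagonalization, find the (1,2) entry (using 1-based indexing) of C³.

-456

Characteristic polynomial: r^3 + 8r^2 - 3r - 90 = (r - 3)(r + 5)(r + 6), so the eigenvalues are -6, -5, 3.
r=3: eigenvector (-1, 1, 0).
r=-5: eigenvector (3, -2, 0).
r=-6: eigenvector (0, 0, 1).
P = [[-1, 3, 0], [1, -2, 0], [0, 0, 1]], D = diag(3, -5, -6), P⁻¹ = [[2, 3, 0], [1, 1, 0], [0, 0, 1]].
C³ = P·diag(27, -125, -216)·P⁻¹ = [[-429, -456, 0], [304, 331, 0], [0, 0, -216]].
The requested entry is -456.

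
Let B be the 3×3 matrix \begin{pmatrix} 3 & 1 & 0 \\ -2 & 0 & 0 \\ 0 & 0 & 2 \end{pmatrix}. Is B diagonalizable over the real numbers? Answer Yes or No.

Characteristic polynomial: p(μ) = μ^3 - 5μ^2 + 8μ - 4 = (μ - 2)^2(μ - 1).
μ = 2 has algebraic multiplicity 2; rank(B − 2I) = 1, so geometric multiplicity = 2.
Every eigenvalue has geometric = algebraic multiplicity, so B is diagonalizable.

Yes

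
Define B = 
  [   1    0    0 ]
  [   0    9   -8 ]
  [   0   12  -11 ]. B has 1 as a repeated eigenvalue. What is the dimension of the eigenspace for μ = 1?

B − 1I = [[0, 0, 0], [0, 8, -8], [0, 12, -12]].
This matrix has rank 1, so its null space has dimension 3 − 1 = 2.

2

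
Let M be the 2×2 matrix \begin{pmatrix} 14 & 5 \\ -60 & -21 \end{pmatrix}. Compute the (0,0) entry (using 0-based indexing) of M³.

644

Characteristic polynomial: t^2 + 7t + 6 = (t + 1)(t + 6), so the eigenvalues are -6, -1.
t=-1: eigenvector (1, -3).
t=-6: eigenvector (-1, 4).
P = [[1, -1], [-3, 4]], D = diag(-1, -6), P⁻¹ = [[4, 1], [3, 1]].
M³ = P·diag(-1, -216)·P⁻¹ = [[644, 215], [-2580, -861]].
The requested entry is 644.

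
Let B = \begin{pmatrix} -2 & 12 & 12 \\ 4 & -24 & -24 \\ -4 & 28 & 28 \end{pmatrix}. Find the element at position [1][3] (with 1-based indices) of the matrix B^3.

Characteristic polynomial: r^3 - 2r^2 - 8r = r(r - 4)(r + 2), so the eigenvalues are -2, 0, 4.
r=-2: eigenvector (1, -2, 2).
r=0: eigenvector (0, 1, -1).
r=4: eigenvector (2, -4, 5).
P = [[1, 0, 2], [-2, 1, -4], [2, -1, 5]], D = diag(-2, 0, 4), P⁻¹ = [[1, -2, -2], [2, 1, 0], [0, 1, 1]].
B³ = P·diag(-8, 0, 64)·P⁻¹ = [[-8, 144, 144], [16, -288, -288], [-16, 352, 352]].
The requested entry is 144.

144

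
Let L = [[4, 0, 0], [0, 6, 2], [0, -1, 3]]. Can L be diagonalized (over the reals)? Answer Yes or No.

Yes

Characteristic polynomial: p(λ) = λ^3 - 13λ^2 + 56λ - 80 = (λ - 5)(λ - 4)^2.
λ = 4 has algebraic multiplicity 2; rank(L − 4I) = 1, so geometric multiplicity = 2.
Every eigenvalue has geometric = algebraic multiplicity, so L is diagonalizable.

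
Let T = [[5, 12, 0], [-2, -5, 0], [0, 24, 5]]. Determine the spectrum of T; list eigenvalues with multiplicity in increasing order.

-1, 1, 5

Characteristic polynomial: p(μ) = μ^3 - 5μ^2 - μ + 5 = (μ - 5)(μ - 1)(μ + 1).
Roots (with multiplicity): -1, 1, 5.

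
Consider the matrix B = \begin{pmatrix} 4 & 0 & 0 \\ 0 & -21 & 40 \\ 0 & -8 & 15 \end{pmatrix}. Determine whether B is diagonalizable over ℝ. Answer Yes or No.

Characteristic polynomial: p(t) = t^3 + 2t^2 - 19t - 20 = (t - 4)(t + 1)(t + 5).
All 3 eigenvalues are distinct, so B is diagonalizable.

Yes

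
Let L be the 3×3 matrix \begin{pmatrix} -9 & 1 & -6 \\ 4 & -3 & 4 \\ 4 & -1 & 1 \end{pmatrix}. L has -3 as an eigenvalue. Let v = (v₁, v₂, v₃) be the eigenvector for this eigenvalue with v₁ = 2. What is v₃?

-2

L + 3I = [[-6, 1, -6], [4, 0, 4], [4, -1, 4]].
Solving (L + 3I)v = 0 gives the eigenspace spanned by (2, 0, -2).
With v₁ = 2, v = (2, 0, -2), so v₃ = -2.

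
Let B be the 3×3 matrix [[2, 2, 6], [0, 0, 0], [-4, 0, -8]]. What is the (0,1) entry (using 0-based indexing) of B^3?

Characteristic polynomial: s^3 + 6s^2 + 8s = s(s + 2)(s + 4), so the eigenvalues are -4, -2, 0.
s=-2: eigenvector (3, 0, -2).
s=0: eigenvector (2, 1, -1).
s=-4: eigenvector (-1, 0, 1).
P = [[3, 2, -1], [0, 1, 0], [-2, -1, 1]], D = diag(-2, 0, -4), P⁻¹ = [[1, -1, 1], [0, 1, 0], [2, -1, 3]].
B³ = P·diag(-8, 0, -64)·P⁻¹ = [[104, -40, 168], [0, 0, 0], [-112, 48, -176]].
The requested entry is -40.

-40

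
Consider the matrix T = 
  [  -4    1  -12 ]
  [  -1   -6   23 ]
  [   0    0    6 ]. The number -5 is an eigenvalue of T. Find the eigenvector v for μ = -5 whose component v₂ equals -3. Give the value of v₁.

3

T + 5I = [[1, 1, -12], [-1, -1, 23], [0, 0, 11]].
Solving (T + 5I)v = 0 gives the eigenspace spanned by (3, -3, 0).
With v₂ = -3, v = (3, -3, 0), so v₁ = 3.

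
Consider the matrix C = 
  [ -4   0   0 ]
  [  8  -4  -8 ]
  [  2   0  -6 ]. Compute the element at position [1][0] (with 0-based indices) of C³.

Characteristic polynomial: λ^3 + 14λ^2 + 64λ + 96 = (λ + 4)^2(λ + 6), so the eigenvalues are -6, -4, -4.
λ=-4: eigenvector (0, 1, 0).
λ=-4: eigenvector (1, 4, 1).
λ=-6: eigenvector (0, 4, 1).
P = [[0, 1, 0], [1, 4, 4], [0, 1, 1]], D = diag(-4, -4, -6), P⁻¹ = [[0, 1, -4], [1, 0, 0], [-1, 0, 1]].
C³ = P·diag(-64, -64, -216)·P⁻¹ = [[-64, 0, 0], [608, -64, -608], [152, 0, -216]].
The requested entry is 608.

608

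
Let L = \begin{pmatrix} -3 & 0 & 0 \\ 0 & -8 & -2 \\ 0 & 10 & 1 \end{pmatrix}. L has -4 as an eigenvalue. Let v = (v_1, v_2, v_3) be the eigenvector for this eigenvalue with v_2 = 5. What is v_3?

L + 4I = [[1, 0, 0], [0, -4, -2], [0, 10, 5]].
Solving (L + 4I)v = 0 gives the eigenspace spanned by (0, 5, -10).
With v_2 = 5, v = (0, 5, -10), so v_3 = -10.

-10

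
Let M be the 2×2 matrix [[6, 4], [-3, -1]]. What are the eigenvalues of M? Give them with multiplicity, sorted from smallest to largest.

2, 3

Characteristic polynomial: p(r) = r^2 - 5r + 6 = (r - 3)(r - 2).
Roots (with multiplicity): 2, 3.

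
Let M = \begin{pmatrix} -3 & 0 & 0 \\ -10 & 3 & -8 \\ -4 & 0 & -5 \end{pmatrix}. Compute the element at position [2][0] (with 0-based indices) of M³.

Characteristic polynomial: s^3 + 5s^2 - 9s - 45 = (s - 3)(s + 3)(s + 5), so the eigenvalues are -5, -3, 3.
s=3: eigenvector (0, -1, 0).
s=-5: eigenvector (0, 1, 1).
s=-3: eigenvector (1, -1, -2).
P = [[0, 0, 1], [-1, 1, -1], [0, 1, -2]], D = diag(3, -5, -3), P⁻¹ = [[1, -1, 1], [2, 0, 1], [1, 0, 0]].
M³ = P·diag(27, -125, -27)·P⁻¹ = [[-27, 0, 0], [-250, 27, -152], [-196, 0, -125]].
The requested entry is -196.

-196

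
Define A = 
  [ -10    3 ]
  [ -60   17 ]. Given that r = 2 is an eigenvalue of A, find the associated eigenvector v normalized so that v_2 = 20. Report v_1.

5

A − 2I = [[-12, 3], [-60, 15]].
Solving (A − 2I)v = 0 gives the eigenspace spanned by (5, 20).
With v_2 = 20, v = (5, 20), so v_1 = 5.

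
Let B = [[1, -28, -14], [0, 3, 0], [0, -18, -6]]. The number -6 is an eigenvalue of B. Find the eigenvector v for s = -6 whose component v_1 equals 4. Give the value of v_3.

2

B + 6I = [[7, -28, -14], [0, 9, 0], [0, -18, 0]].
Solving (B + 6I)v = 0 gives the eigenspace spanned by (4, 0, 2).
With v_1 = 4, v = (4, 0, 2), so v_3 = 2.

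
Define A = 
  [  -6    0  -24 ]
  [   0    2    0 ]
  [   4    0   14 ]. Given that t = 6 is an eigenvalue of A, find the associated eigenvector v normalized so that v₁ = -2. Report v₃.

1

A − 6I = [[-12, 0, -24], [0, -4, 0], [4, 0, 8]].
Solving (A − 6I)v = 0 gives the eigenspace spanned by (-2, 0, 1).
With v₁ = -2, v = (-2, 0, 1), so v₃ = 1.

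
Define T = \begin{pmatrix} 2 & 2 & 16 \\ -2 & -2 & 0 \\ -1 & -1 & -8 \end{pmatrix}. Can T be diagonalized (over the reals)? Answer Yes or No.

No

Characteristic polynomial: p(μ) = μ^3 + 8μ^2 + 16μ = μ(μ + 4)^2.
μ = -4 has algebraic multiplicity 2; rank(T + 4I) = 2, so geometric multiplicity = 1.
Geometric multiplicity < algebraic multiplicity, so T is not diagonalizable.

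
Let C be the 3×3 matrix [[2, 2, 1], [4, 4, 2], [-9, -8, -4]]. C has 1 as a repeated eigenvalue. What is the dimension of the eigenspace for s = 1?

C − 1I = [[1, 2, 1], [4, 3, 2], [-9, -8, -5]].
This matrix has rank 2, so its null space has dimension 3 − 2 = 1.

1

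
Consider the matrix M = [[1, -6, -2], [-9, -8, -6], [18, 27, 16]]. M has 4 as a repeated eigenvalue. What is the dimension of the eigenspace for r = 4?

M − 4I = [[-3, -6, -2], [-9, -12, -6], [18, 27, 12]].
This matrix has rank 2, so its null space has dimension 3 − 2 = 1.

1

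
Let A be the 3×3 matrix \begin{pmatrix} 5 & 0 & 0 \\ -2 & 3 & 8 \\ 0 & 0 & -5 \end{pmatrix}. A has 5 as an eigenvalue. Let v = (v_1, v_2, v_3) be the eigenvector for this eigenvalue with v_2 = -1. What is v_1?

A − 5I = [[0, 0, 0], [-2, -2, 8], [0, 0, -10]].
Solving (A − 5I)v = 0 gives the eigenspace spanned by (1, -1, 0).
With v_2 = -1, v = (1, -1, 0), so v_1 = 1.

1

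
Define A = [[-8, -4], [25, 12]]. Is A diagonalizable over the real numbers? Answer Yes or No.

Characteristic polynomial: p(r) = r^2 - 4r + 4 = (r - 2)^2.
r = 2 has algebraic multiplicity 2; rank(A − 2I) = 1, so geometric multiplicity = 1.
Geometric multiplicity < algebraic multiplicity, so A is not diagonalizable.

No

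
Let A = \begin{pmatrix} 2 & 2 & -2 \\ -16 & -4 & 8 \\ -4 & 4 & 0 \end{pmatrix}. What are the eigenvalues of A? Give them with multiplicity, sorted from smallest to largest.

-4, -2, 4

Characteristic polynomial: p(λ) = λ^3 + 2λ^2 - 16λ - 32 = (λ - 4)(λ + 2)(λ + 4).
Roots (with multiplicity): -4, -2, 4.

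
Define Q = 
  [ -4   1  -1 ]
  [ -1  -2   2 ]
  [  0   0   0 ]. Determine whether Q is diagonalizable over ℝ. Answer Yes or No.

Characteristic polynomial: p(λ) = λ^3 + 6λ^2 + 9λ = λ(λ + 3)^2.
λ = -3 has algebraic multiplicity 2; rank(Q + 3I) = 2, so geometric multiplicity = 1.
Geometric multiplicity < algebraic multiplicity, so Q is not diagonalizable.

No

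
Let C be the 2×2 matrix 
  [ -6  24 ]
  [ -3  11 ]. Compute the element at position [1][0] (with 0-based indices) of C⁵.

Characteristic polynomial: μ^2 - 5μ + 6 = (μ - 3)(μ - 2), so the eigenvalues are 2, 3.
μ=3: eigenvector (-8, -3).
μ=2: eigenvector (3, 1).
P = [[-8, 3], [-3, 1]], D = diag(3, 2), P⁻¹ = [[1, -3], [3, -8]].
C⁵ = P·diag(243, 32)·P⁻¹ = [[-1656, 5064], [-633, 1931]].
The requested entry is -633.

-633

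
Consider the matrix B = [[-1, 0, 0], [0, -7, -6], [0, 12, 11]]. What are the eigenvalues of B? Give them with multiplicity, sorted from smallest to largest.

-1, -1, 5

Characteristic polynomial: p(t) = t^3 - 3t^2 - 9t - 5 = (t - 5)(t + 1)^2.
Roots (with multiplicity): -1, -1, 5.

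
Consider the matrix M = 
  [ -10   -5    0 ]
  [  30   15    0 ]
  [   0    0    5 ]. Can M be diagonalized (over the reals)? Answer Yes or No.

Characteristic polynomial: p(s) = s^3 - 10s^2 + 25s = s(s - 5)^2.
s = 5 has algebraic multiplicity 2; rank(M − 5I) = 1, so geometric multiplicity = 2.
Every eigenvalue has geometric = algebraic multiplicity, so M is diagonalizable.

Yes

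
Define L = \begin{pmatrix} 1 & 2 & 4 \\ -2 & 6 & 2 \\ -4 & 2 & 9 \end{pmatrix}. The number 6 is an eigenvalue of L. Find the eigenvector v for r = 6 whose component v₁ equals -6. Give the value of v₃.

-6

L − 6I = [[-5, 2, 4], [-2, 0, 2], [-4, 2, 3]].
Solving (L − 6I)v = 0 gives the eigenspace spanned by (-6, -3, -6).
With v₁ = -6, v = (-6, -3, -6), so v₃ = -6.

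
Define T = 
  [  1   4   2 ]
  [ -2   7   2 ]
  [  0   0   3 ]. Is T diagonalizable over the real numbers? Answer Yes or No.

Yes

Characteristic polynomial: p(s) = s^3 - 11s^2 + 39s - 45 = (s - 5)(s - 3)^2.
s = 3 has algebraic multiplicity 2; rank(T − 3I) = 1, so geometric multiplicity = 2.
Every eigenvalue has geometric = algebraic multiplicity, so T is diagonalizable.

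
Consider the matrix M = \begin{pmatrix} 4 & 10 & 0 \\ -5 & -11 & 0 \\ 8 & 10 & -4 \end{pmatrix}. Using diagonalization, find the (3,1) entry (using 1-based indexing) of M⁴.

-1550

Characteristic polynomial: s^3 + 11s^2 + 34s + 24 = (s + 1)(s + 4)(s + 6), so the eigenvalues are -6, -4, -1.
s=-1: eigenvector (-2, 1, -2).
s=-6: eigenvector (-1, 1, -1).
s=-4: eigenvector (0, 0, 1).
P = [[-2, -1, 0], [1, 1, 0], [-2, -1, 1]], D = diag(-1, -6, -4), P⁻¹ = [[-1, -1, 0], [1, 2, 0], [-1, 0, 1]].
M⁴ = P·diag(1, 1296, 256)·P⁻¹ = [[-1294, -2590, 0], [1295, 2591, 0], [-1550, -2590, 256]].
The requested entry is -1550.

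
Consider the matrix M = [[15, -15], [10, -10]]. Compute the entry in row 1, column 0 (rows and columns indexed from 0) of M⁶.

Characteristic polynomial: s^2 - 5s = s(s - 5), so the eigenvalues are 0, 5.
s=5: eigenvector (3, 2).
s=0: eigenvector (1, 1).
P = [[3, 1], [2, 1]], D = diag(5, 0), P⁻¹ = [[1, -1], [-2, 3]].
M⁶ = P·diag(15625, 0)·P⁻¹ = [[46875, -46875], [31250, -31250]].
The requested entry is 31250.

31250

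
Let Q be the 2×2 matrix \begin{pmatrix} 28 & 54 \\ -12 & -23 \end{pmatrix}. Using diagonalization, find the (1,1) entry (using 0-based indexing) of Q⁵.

Characteristic polynomial: s^2 - 5s + 4 = (s - 4)(s - 1), so the eigenvalues are 1, 4.
s=1: eigenvector (-2, 1).
s=4: eigenvector (9, -4).
P = [[-2, 9], [1, -4]], D = diag(1, 4), P⁻¹ = [[4, 9], [1, 2]].
Q⁵ = P·diag(1, 1024)·P⁻¹ = [[9208, 18414], [-4092, -8183]].
The requested entry is -8183.

-8183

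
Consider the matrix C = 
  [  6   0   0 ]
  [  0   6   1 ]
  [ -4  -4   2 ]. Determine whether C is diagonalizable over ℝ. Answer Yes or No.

No

Characteristic polynomial: p(t) = t^3 - 14t^2 + 64t - 96 = (t - 6)(t - 4)^2.
t = 4 has algebraic multiplicity 2; rank(C − 4I) = 2, so geometric multiplicity = 1.
Geometric multiplicity < algebraic multiplicity, so C is not diagonalizable.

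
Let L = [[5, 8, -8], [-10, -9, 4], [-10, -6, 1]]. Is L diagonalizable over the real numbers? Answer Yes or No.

Characteristic polynomial: p(t) = t^3 + 3t^2 - 25t - 75 = (t - 5)(t + 3)(t + 5).
All 3 eigenvalues are distinct, so L is diagonalizable.

Yes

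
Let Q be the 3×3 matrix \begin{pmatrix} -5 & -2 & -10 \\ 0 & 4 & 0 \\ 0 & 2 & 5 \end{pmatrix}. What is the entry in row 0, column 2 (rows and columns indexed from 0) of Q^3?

Characteristic polynomial: r^3 - 4r^2 - 25r + 100 = (r - 5)(r - 4)(r + 5), so the eigenvalues are -5, 4, 5.
r=-5: eigenvector (1, 0, 0).
r=4: eigenvector (2, 1, -2).
r=5: eigenvector (-1, 0, 1).
P = [[1, 2, -1], [0, 1, 0], [0, -2, 1]], D = diag(-5, 4, 5), P⁻¹ = [[1, 0, 1], [0, 1, 0], [0, 2, 1]].
Q³ = P·diag(-125, 64, 125)·P⁻¹ = [[-125, -122, -250], [0, 64, 0], [0, 122, 125]].
The requested entry is -250.

-250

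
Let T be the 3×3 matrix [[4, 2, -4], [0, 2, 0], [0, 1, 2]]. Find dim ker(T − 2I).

T − 2I = [[2, 2, -4], [0, 0, 0], [0, 1, 0]].
This matrix has rank 2, so its null space has dimension 3 − 2 = 1.

1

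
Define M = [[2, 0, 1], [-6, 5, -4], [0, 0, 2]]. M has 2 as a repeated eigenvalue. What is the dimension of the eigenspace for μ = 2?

M − 2I = [[0, 0, 1], [-6, 3, -4], [0, 0, 0]].
This matrix has rank 2, so its null space has dimension 3 − 2 = 1.

1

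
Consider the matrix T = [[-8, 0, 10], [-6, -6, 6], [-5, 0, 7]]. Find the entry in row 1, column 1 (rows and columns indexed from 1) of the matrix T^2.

Characteristic polynomial: λ^3 + 7λ^2 - 36 = (λ - 2)(λ + 3)(λ + 6), so the eigenvalues are -6, -3, 2.
λ=2: eigenvector (-1, 0, -1).
λ=-3: eigenvector (2, -2, 1).
λ=-6: eigenvector (0, 1, 0).
P = [[-1, 2, 0], [0, -2, 1], [-1, 1, 0]], D = diag(2, -3, -6), P⁻¹ = [[1, 0, -2], [1, 0, -1], [2, 1, -2]].
T² = P·diag(4, 9, 36)·P⁻¹ = [[14, 0, -10], [54, 36, -54], [5, 0, -1]].
The requested entry is 14.

14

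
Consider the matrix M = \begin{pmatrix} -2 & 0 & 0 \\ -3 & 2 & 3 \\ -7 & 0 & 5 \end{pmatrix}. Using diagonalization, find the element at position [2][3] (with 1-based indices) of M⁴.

Characteristic polynomial: t^3 - 5t^2 - 4t + 20 = (t - 5)(t - 2)(t + 2), so the eigenvalues are -2, 2, 5.
t=-2: eigenvector (1, 0, 1).
t=2: eigenvector (0, 1, 0).
t=5: eigenvector (0, 1, 1).
P = [[1, 0, 0], [0, 1, 1], [1, 0, 1]], D = diag(-2, 2, 5), P⁻¹ = [[1, 0, 0], [1, 1, -1], [-1, 0, 1]].
M⁴ = P·diag(16, 16, 625)·P⁻¹ = [[16, 0, 0], [-609, 16, 609], [-609, 0, 625]].
The requested entry is 609.

609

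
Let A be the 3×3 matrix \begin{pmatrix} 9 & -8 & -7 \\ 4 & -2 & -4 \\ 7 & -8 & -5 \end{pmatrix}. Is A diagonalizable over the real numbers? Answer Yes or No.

No

Characteristic polynomial: p(s) = s^3 - 2s^2 - 4s + 8 = (s - 2)^2(s + 2).
s = 2 has algebraic multiplicity 2; rank(A − 2I) = 2, so geometric multiplicity = 1.
Geometric multiplicity < algebraic multiplicity, so A is not diagonalizable.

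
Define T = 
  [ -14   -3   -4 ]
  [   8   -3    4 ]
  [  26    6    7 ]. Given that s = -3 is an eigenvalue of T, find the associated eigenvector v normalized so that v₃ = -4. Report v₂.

-2

T + 3I = [[-11, -3, -4], [8, 0, 4], [26, 6, 10]].
Solving (T + 3I)v = 0 gives the eigenspace spanned by (2, -2, -4).
With v₃ = -4, v = (2, -2, -4), so v₂ = -2.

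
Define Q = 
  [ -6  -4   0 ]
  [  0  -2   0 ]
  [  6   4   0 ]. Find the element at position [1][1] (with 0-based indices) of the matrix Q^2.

Characteristic polynomial: s^3 + 8s^2 + 12s = s(s + 2)(s + 6), so the eigenvalues are -6, -2, 0.
s=-6: eigenvector (1, 0, -1).
s=-2: eigenvector (-1, 1, 1).
s=0: eigenvector (0, 0, 1).
P = [[1, -1, 0], [0, 1, 0], [-1, 1, 1]], D = diag(-6, -2, 0), P⁻¹ = [[1, 1, 0], [0, 1, 0], [1, 0, 1]].
Q² = P·diag(36, 4, 0)·P⁻¹ = [[36, 32, 0], [0, 4, 0], [-36, -32, 0]].
The requested entry is 4.

4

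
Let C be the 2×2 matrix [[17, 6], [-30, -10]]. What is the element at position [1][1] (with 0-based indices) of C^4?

Characteristic polynomial: λ^2 - 7λ + 10 = (λ - 5)(λ - 2), so the eigenvalues are 2, 5.
λ=2: eigenvector (-2, 5).
λ=5: eigenvector (1, -2).
P = [[-2, 1], [5, -2]], D = diag(2, 5), P⁻¹ = [[2, 1], [5, 2]].
C⁴ = P·diag(16, 625)·P⁻¹ = [[3061, 1218], [-6090, -2420]].
The requested entry is -2420.

-2420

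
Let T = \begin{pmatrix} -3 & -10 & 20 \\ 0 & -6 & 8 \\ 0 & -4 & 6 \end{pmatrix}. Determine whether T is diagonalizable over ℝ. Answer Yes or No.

Yes

Characteristic polynomial: p(λ) = λ^3 + 3λ^2 - 4λ - 12 = (λ - 2)(λ + 2)(λ + 3).
All 3 eigenvalues are distinct, so T is diagonalizable.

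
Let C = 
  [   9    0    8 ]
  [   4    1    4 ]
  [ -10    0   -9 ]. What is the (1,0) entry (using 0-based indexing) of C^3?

4

Characteristic polynomial: s^3 - s^2 - s + 1 = (s - 1)^2(s + 1), so the eigenvalues are -1, 1, 1.
s=1: eigenvector (-1, -1, 1).
s=1: eigenvector (2, 1, -2).
s=-1: eigenvector (-4, -2, 5).
P = [[-1, 2, -4], [-1, 1, -2], [1, -2, 5]], D = diag(1, 1, -1), P⁻¹ = [[1, -2, 0], [3, -1, 2], [1, 0, 1]].
C³ = P·diag(1, 1, -1)·P⁻¹ = [[9, 0, 8], [4, 1, 4], [-10, 0, -9]].
The requested entry is 4.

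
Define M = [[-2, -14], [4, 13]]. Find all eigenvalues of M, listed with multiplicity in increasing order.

Characteristic polynomial: p(λ) = λ^2 - 11λ + 30 = (λ - 6)(λ - 5).
Roots (with multiplicity): 5, 6.

5, 6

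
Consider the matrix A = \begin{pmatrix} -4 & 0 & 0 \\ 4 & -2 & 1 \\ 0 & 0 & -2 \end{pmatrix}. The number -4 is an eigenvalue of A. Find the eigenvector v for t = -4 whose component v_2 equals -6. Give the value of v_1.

A + 4I = [[0, 0, 0], [4, 2, 1], [0, 0, 2]].
Solving (A + 4I)v = 0 gives the eigenspace spanned by (3, -6, 0).
With v_2 = -6, v = (3, -6, 0), so v_1 = 3.

3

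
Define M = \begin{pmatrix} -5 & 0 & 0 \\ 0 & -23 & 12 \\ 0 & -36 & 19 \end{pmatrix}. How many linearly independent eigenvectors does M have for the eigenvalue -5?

2

M + 5I = [[0, 0, 0], [0, -18, 12], [0, -36, 24]].
This matrix has rank 1, so its null space has dimension 3 − 1 = 2.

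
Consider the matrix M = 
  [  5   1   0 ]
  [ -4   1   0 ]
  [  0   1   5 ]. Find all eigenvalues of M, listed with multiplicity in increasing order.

Characteristic polynomial: p(t) = t^3 - 11t^2 + 39t - 45 = (t - 5)(t - 3)^2.
Roots (with multiplicity): 3, 3, 5.

3, 3, 5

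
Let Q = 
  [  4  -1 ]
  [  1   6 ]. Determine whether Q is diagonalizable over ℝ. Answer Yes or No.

No

Characteristic polynomial: p(λ) = λ^2 - 10λ + 25 = (λ - 5)^2.
λ = 5 has algebraic multiplicity 2; rank(Q − 5I) = 1, so geometric multiplicity = 1.
Geometric multiplicity < algebraic multiplicity, so Q is not diagonalizable.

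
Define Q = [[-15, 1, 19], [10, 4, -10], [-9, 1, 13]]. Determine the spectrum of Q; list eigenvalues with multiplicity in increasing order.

-6, 4, 4

Characteristic polynomial: p(λ) = λ^3 - 2λ^2 - 32λ + 96 = (λ - 4)^2(λ + 6).
Roots (with multiplicity): -6, 4, 4.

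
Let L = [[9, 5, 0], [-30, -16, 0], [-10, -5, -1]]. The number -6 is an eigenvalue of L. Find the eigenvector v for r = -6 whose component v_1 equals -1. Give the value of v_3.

L + 6I = [[15, 5, 0], [-30, -10, 0], [-10, -5, 5]].
Solving (L + 6I)v = 0 gives the eigenspace spanned by (-1, 3, 1).
With v_1 = -1, v = (-1, 3, 1), so v_3 = 1.

1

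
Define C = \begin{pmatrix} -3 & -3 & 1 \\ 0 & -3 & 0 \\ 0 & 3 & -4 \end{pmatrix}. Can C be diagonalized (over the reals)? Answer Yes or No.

Characteristic polynomial: p(λ) = λ^3 + 10λ^2 + 33λ + 36 = (λ + 3)^2(λ + 4).
λ = -3 has algebraic multiplicity 2; rank(C + 3I) = 1, so geometric multiplicity = 2.
Every eigenvalue has geometric = algebraic multiplicity, so C is diagonalizable.

Yes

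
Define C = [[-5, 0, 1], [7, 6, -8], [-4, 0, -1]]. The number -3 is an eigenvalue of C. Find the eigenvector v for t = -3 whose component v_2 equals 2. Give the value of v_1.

2

C + 3I = [[-2, 0, 1], [7, 9, -8], [-4, 0, 2]].
Solving (C + 3I)v = 0 gives the eigenspace spanned by (2, 2, 4).
With v_2 = 2, v = (2, 2, 4), so v_1 = 2.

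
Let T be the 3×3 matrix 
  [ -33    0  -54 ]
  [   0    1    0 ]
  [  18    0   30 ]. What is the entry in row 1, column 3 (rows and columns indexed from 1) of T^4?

7290

Characteristic polynomial: s^3 + 2s^2 - 21s + 18 = (s - 3)(s - 1)(s + 6), so the eigenvalues are -6, 1, 3.
s=-6: eigenvector (-2, 0, 1).
s=1: eigenvector (0, 1, 0).
s=3: eigenvector (-3, 0, 2).
P = [[-2, 0, -3], [0, 1, 0], [1, 0, 2]], D = diag(-6, 1, 3), P⁻¹ = [[-2, 0, -3], [0, 1, 0], [1, 0, 2]].
T⁴ = P·diag(1296, 1, 81)·P⁻¹ = [[4941, 0, 7290], [0, 1, 0], [-2430, 0, -3564]].
The requested entry is 7290.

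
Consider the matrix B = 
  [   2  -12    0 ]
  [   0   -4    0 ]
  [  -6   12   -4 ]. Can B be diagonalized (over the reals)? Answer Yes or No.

Yes

Characteristic polynomial: p(λ) = λ^3 + 6λ^2 - 32 = (λ - 2)(λ + 4)^2.
λ = -4 has algebraic multiplicity 2; rank(B + 4I) = 1, so geometric multiplicity = 2.
Every eigenvalue has geometric = algebraic multiplicity, so B is diagonalizable.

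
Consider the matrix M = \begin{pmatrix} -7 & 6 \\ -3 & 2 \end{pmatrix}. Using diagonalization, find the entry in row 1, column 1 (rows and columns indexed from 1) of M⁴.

Characteristic polynomial: λ^2 + 5λ + 4 = (λ + 1)(λ + 4), so the eigenvalues are -4, -1.
λ=-1: eigenvector (1, 1).
λ=-4: eigenvector (-2, -1).
P = [[1, -2], [1, -1]], D = diag(-1, -4), P⁻¹ = [[-1, 2], [-1, 1]].
M⁴ = P·diag(1, 256)·P⁻¹ = [[511, -510], [255, -254]].
The requested entry is 511.

511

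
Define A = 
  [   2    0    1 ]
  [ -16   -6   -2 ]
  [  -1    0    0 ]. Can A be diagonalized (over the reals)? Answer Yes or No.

No

Characteristic polynomial: p(s) = s^3 + 4s^2 - 11s + 6 = (s - 1)^2(s + 6).
s = 1 has algebraic multiplicity 2; rank(A − 1I) = 2, so geometric multiplicity = 1.
Geometric multiplicity < algebraic multiplicity, so A is not diagonalizable.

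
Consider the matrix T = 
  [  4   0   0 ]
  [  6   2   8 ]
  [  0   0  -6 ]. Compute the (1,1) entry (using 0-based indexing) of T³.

Characteristic polynomial: r^3 - 28r + 48 = (r - 4)(r - 2)(r + 6), so the eigenvalues are -6, 2, 4.
r=2: eigenvector (0, 1, 0).
r=4: eigenvector (1, 3, 0).
r=-6: eigenvector (0, -1, 1).
P = [[0, 1, 0], [1, 3, -1], [0, 0, 1]], D = diag(2, 4, -6), P⁻¹ = [[-3, 1, 1], [1, 0, 0], [0, 0, 1]].
T³ = P·diag(8, 64, -216)·P⁻¹ = [[64, 0, 0], [168, 8, 224], [0, 0, -216]].
The requested entry is 8.

8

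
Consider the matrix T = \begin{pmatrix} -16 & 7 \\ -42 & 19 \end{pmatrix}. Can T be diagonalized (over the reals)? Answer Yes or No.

Characteristic polynomial: p(s) = s^2 - 3s - 10 = (s - 5)(s + 2).
All 2 eigenvalues are distinct, so T is diagonalizable.

Yes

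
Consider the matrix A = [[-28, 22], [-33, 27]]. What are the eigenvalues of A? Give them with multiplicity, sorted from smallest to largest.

-6, 5

Characteristic polynomial: p(t) = t^2 + t - 30 = (t - 5)(t + 6).
Roots (with multiplicity): -6, 5.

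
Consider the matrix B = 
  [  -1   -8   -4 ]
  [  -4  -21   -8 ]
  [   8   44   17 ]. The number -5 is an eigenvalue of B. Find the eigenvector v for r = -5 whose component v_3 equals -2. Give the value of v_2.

1

B + 5I = [[4, -8, -4], [-4, -16, -8], [8, 44, 22]].
Solving (B + 5I)v = 0 gives the eigenspace spanned by (0, 1, -2).
With v_3 = -2, v = (0, 1, -2), so v_2 = 1.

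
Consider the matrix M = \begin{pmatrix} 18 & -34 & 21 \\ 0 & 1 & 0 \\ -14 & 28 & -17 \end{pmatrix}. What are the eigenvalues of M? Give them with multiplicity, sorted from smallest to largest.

Characteristic polynomial: p(μ) = μ^3 - 2μ^2 - 11μ + 12 = (μ - 4)(μ - 1)(μ + 3).
Roots (with multiplicity): -3, 1, 4.

-3, 1, 4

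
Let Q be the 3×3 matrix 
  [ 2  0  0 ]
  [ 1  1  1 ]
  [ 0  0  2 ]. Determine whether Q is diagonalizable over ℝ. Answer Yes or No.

Characteristic polynomial: p(s) = s^3 - 5s^2 + 8s - 4 = (s - 2)^2(s - 1).
s = 2 has algebraic multiplicity 2; rank(Q − 2I) = 1, so geometric multiplicity = 2.
Every eigenvalue has geometric = algebraic multiplicity, so Q is diagonalizable.

Yes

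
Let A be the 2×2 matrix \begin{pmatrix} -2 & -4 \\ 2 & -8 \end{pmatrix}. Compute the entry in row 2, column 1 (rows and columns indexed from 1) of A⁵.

6752

Characteristic polynomial: s^2 + 10s + 24 = (s + 4)(s + 6), so the eigenvalues are -6, -4.
s=-4: eigenvector (2, 1).
s=-6: eigenvector (-1, -1).
P = [[2, -1], [1, -1]], D = diag(-4, -6), P⁻¹ = [[1, -1], [1, -2]].
A⁵ = P·diag(-1024, -7776)·P⁻¹ = [[5728, -13504], [6752, -14528]].
The requested entry is 6752.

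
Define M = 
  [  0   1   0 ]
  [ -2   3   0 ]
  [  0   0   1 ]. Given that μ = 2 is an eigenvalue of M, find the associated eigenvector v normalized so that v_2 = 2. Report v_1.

1

M − 2I = [[-2, 1, 0], [-2, 1, 0], [0, 0, -1]].
Solving (M − 2I)v = 0 gives the eigenspace spanned by (1, 2, 0).
With v_2 = 2, v = (1, 2, 0), so v_1 = 1.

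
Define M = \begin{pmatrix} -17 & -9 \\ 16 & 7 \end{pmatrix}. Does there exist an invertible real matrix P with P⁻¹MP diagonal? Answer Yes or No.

No

Characteristic polynomial: p(λ) = λ^2 + 10λ + 25 = (λ + 5)^2.
λ = -5 has algebraic multiplicity 2; rank(M + 5I) = 1, so geometric multiplicity = 1.
Geometric multiplicity < algebraic multiplicity, so M is not diagonalizable.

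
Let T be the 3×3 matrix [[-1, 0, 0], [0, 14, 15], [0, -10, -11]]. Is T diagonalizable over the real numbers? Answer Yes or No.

Yes

Characteristic polynomial: p(μ) = μ^3 - 2μ^2 - 7μ - 4 = (μ - 4)(μ + 1)^2.
μ = -1 has algebraic multiplicity 2; rank(T + 1I) = 1, so geometric multiplicity = 2.
Every eigenvalue has geometric = algebraic multiplicity, so T is diagonalizable.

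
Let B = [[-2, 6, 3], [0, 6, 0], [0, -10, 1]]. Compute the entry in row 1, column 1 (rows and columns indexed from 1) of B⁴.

16

Characteristic polynomial: μ^3 - 5μ^2 - 8μ + 12 = (μ - 6)(μ - 1)(μ + 2), so the eigenvalues are -2, 1, 6.
μ=-2: eigenvector (1, 0, 0).
μ=6: eigenvector (0, 1, -2).
μ=1: eigenvector (1, 0, 1).
P = [[1, 0, 1], [0, 1, 0], [0, -2, 1]], D = diag(-2, 6, 1), P⁻¹ = [[1, -2, -1], [0, 1, 0], [0, 2, 1]].
B⁴ = P·diag(16, 1296, 1)·P⁻¹ = [[16, -30, -15], [0, 1296, 0], [0, -2590, 1]].
The requested entry is 16.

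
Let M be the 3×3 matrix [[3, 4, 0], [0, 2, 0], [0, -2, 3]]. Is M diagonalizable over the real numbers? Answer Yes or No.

Yes

Characteristic polynomial: p(s) = s^3 - 8s^2 + 21s - 18 = (s - 3)^2(s - 2).
s = 3 has algebraic multiplicity 2; rank(M − 3I) = 1, so geometric multiplicity = 2.
Every eigenvalue has geometric = algebraic multiplicity, so M is diagonalizable.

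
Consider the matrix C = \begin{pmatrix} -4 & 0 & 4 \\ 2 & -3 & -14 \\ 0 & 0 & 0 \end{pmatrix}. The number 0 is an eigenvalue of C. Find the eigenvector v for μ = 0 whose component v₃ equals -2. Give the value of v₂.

C = [[-4, 0, 4], [2, -3, -14], [0, 0, 0]].
Solving (C)v = 0 gives the eigenspace spanned by (-2, 8, -2).
With v₃ = -2, v = (-2, 8, -2), so v₂ = 8.

8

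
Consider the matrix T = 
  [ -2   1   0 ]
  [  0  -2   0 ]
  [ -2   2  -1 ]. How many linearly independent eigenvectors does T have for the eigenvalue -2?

T + 2I = [[0, 1, 0], [0, 0, 0], [-2, 2, 1]].
This matrix has rank 2, so its null space has dimension 3 − 2 = 1.

1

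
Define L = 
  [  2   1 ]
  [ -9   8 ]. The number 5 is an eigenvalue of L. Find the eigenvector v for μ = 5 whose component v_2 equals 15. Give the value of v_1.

L − 5I = [[-3, 1], [-9, 3]].
Solving (L − 5I)v = 0 gives the eigenspace spanned by (5, 15).
With v_2 = 15, v = (5, 15), so v_1 = 5.

5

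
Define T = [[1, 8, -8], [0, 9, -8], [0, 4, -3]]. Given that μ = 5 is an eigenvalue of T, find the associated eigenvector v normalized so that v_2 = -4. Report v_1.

T − 5I = [[-4, 8, -8], [0, 4, -8], [0, 4, -8]].
Solving (T − 5I)v = 0 gives the eigenspace spanned by (-4, -4, -2).
With v_2 = -4, v = (-4, -4, -2), so v_1 = -4.

-4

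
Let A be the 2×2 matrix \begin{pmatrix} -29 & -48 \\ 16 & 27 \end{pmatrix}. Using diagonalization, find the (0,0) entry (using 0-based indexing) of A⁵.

-13229

Characteristic polynomial: r^2 + 2r - 15 = (r - 3)(r + 5), so the eigenvalues are -5, 3.
r=3: eigenvector (-3, 2).
r=-5: eigenvector (-2, 1).
P = [[-3, -2], [2, 1]], D = diag(3, -5), P⁻¹ = [[1, 2], [-2, -3]].
A⁵ = P·diag(243, -3125)·P⁻¹ = [[-13229, -20208], [6736, 10347]].
The requested entry is -13229.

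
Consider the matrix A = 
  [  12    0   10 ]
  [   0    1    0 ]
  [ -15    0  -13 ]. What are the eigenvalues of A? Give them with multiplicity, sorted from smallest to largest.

Characteristic polynomial: p(t) = t^3 - 7t + 6 = (t - 2)(t - 1)(t + 3).
Roots (with multiplicity): -3, 1, 2.

-3, 1, 2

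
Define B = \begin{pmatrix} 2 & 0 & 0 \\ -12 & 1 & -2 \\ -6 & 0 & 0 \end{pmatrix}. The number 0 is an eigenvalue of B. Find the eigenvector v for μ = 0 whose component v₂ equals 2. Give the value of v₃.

1

B = [[2, 0, 0], [-12, 1, -2], [-6, 0, 0]].
Solving (B)v = 0 gives the eigenspace spanned by (0, 2, 1).
With v₂ = 2, v = (0, 2, 1), so v₃ = 1.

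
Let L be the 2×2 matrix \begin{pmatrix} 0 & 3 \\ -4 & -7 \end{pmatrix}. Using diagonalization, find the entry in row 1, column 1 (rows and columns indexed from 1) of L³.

Characteristic polynomial: μ^2 + 7μ + 12 = (μ + 3)(μ + 4), so the eigenvalues are -4, -3.
μ=-4: eigenvector (-3, 4).
μ=-3: eigenvector (-1, 1).
P = [[-3, -1], [4, 1]], D = diag(-4, -3), P⁻¹ = [[1, 1], [-4, -3]].
L³ = P·diag(-64, -27)·P⁻¹ = [[84, 111], [-148, -175]].
The requested entry is 84.

84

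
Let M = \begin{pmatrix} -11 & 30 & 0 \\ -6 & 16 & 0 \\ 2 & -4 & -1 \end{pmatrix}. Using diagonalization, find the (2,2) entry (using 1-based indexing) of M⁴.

Characteristic polynomial: s^3 - 4s^2 - s + 4 = (s - 4)(s - 1)(s + 1), so the eigenvalues are -1, 1, 4.
s=1: eigenvector (5, 2, 1).
s=4: eigenvector (2, 1, 0).
s=-1: eigenvector (0, 0, 1).
P = [[5, 2, 0], [2, 1, 0], [1, 0, 1]], D = diag(1, 4, -1), P⁻¹ = [[1, -2, 0], [-2, 5, 0], [-1, 2, 1]].
M⁴ = P·diag(1, 256, 1)·P⁻¹ = [[-1019, 2550, 0], [-510, 1276, 0], [0, 0, 1]].
The requested entry is 1276.

1276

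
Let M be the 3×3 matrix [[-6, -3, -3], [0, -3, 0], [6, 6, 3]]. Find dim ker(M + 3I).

2

M + 3I = [[-3, -3, -3], [0, 0, 0], [6, 6, 6]].
This matrix has rank 1, so its null space has dimension 3 − 1 = 2.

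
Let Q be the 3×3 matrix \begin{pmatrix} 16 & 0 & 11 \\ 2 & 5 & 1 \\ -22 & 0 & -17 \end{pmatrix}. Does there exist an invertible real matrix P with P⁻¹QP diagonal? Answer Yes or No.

No

Characteristic polynomial: p(s) = s^3 - 4s^2 - 35s + 150 = (s - 5)^2(s + 6).
s = 5 has algebraic multiplicity 2; rank(Q − 5I) = 2, so geometric multiplicity = 1.
Geometric multiplicity < algebraic multiplicity, so Q is not diagonalizable.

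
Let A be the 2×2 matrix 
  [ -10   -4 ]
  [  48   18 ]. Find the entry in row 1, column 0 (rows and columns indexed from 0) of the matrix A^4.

Characteristic polynomial: λ^2 - 8λ + 12 = (λ - 6)(λ - 2), so the eigenvalues are 2, 6.
λ=6: eigenvector (1, -4).
λ=2: eigenvector (1, -3).
P = [[1, 1], [-4, -3]], D = diag(6, 2), P⁻¹ = [[-3, -1], [4, 1]].
A⁴ = P·diag(1296, 16)·P⁻¹ = [[-3824, -1280], [15360, 5136]].
The requested entry is 15360.

15360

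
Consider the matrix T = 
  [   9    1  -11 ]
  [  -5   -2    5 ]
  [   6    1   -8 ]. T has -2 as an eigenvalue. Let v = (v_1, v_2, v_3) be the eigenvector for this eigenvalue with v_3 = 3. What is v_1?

T + 2I = [[11, 1, -11], [-5, 0, 5], [6, 1, -6]].
Solving (T + 2I)v = 0 gives the eigenspace spanned by (3, 0, 3).
With v_3 = 3, v = (3, 0, 3), so v_1 = 3.

3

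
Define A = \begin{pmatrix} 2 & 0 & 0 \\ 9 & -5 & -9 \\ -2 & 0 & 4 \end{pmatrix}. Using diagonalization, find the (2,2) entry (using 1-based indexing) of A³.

Characteristic polynomial: μ^3 - μ^2 - 22μ + 40 = (μ - 4)(μ - 2)(μ + 5), so the eigenvalues are -5, 2, 4.
μ=4: eigenvector (0, -1, 1).
μ=-5: eigenvector (0, 1, 0).
μ=2: eigenvector (1, 0, 1).
P = [[0, 0, 1], [-1, 1, 0], [1, 0, 1]], D = diag(4, -5, 2), P⁻¹ = [[-1, 0, 1], [-1, 1, 1], [1, 0, 0]].
A³ = P·diag(64, -125, 8)·P⁻¹ = [[8, 0, 0], [189, -125, -189], [-56, 0, 64]].
The requested entry is -125.

-125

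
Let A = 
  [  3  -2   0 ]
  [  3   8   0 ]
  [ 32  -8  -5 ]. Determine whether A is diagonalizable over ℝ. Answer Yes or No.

Characteristic polynomial: p(t) = t^3 - 6t^2 - 25t + 150 = (t - 6)(t - 5)(t + 5).
All 3 eigenvalues are distinct, so A is diagonalizable.

Yes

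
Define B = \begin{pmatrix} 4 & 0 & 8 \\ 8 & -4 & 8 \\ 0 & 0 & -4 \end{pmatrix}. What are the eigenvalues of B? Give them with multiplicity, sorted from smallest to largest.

Characteristic polynomial: p(r) = r^3 + 4r^2 - 16r - 64 = (r - 4)(r + 4)^2.
Roots (with multiplicity): -4, -4, 4.

-4, -4, 4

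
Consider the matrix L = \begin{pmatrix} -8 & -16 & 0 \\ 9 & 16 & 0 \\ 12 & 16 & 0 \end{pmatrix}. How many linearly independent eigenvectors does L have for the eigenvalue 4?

L − 4I = [[-12, -16, 0], [9, 12, 0], [12, 16, -4]].
This matrix has rank 2, so its null space has dimension 3 − 2 = 1.

1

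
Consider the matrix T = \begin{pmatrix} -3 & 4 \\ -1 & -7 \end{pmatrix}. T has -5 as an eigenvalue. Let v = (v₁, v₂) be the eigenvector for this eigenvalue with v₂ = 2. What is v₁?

T + 5I = [[2, 4], [-1, -2]].
Solving (T + 5I)v = 0 gives the eigenspace spanned by (-4, 2).
With v₂ = 2, v = (-4, 2), so v₁ = -4.

-4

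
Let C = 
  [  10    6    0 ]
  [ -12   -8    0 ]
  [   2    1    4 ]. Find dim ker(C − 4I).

1

C − 4I = [[6, 6, 0], [-12, -12, 0], [2, 1, 0]].
This matrix has rank 2, so its null space has dimension 3 − 2 = 1.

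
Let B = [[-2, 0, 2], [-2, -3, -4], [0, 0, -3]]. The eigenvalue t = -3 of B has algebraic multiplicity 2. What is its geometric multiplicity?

2

B + 3I = [[1, 0, 2], [-2, 0, -4], [0, 0, 0]].
This matrix has rank 1, so its null space has dimension 3 − 1 = 2.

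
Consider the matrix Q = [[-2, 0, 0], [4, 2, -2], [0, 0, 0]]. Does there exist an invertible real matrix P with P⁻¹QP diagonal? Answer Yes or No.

Yes

Characteristic polynomial: p(s) = s^3 - 4s = s(s - 2)(s + 2).
All 3 eigenvalues are distinct, so Q is diagonalizable.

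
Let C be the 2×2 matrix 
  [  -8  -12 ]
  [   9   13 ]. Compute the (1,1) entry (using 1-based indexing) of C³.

-188

Characteristic polynomial: s^2 - 5s + 4 = (s - 4)(s - 1), so the eigenvalues are 1, 4.
s=4: eigenvector (1, -1).
s=1: eigenvector (4, -3).
P = [[1, 4], [-1, -3]], D = diag(4, 1), P⁻¹ = [[-3, -4], [1, 1]].
C³ = P·diag(64, 1)·P⁻¹ = [[-188, -252], [189, 253]].
The requested entry is -188.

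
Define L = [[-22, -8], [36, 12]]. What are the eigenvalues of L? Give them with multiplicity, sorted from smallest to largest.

-6, -4

Characteristic polynomial: p(s) = s^2 + 10s + 24 = (s + 4)(s + 6).
Roots (with multiplicity): -6, -4.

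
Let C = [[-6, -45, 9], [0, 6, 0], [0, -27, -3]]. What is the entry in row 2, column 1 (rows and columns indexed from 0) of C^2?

-81

Characteristic polynomial: t^3 + 3t^2 - 36t - 108 = (t - 6)(t + 3)(t + 6), so the eigenvalues are -6, -3, 6.
t=-6: eigenvector (1, 0, 0).
t=6: eigenvector (-6, 1, -3).
t=-3: eigenvector (3, 0, 1).
P = [[1, -6, 3], [0, 1, 0], [0, -3, 1]], D = diag(-6, 6, -3), P⁻¹ = [[1, -3, -3], [0, 1, 0], [0, 3, 1]].
C² = P·diag(36, 36, 9)·P⁻¹ = [[36, -243, -81], [0, 36, 0], [0, -81, 9]].
The requested entry is -81.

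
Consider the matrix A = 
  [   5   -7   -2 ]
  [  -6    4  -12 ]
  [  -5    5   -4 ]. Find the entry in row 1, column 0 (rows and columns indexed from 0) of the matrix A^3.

-18

Characteristic polynomial: r^3 - 5r^2 - 8r + 12 = (r - 6)(r - 1)(r + 2), so the eigenvalues are -2, 1, 6.
r=1: eigenvector (3, 2, -1).
r=-2: eigenvector (-1, -1, 0).
r=6: eigenvector (-2, 0, 1).
P = [[3, -1, -2], [2, -1, 0], [-1, 0, 1]], D = diag(1, -2, 6), P⁻¹ = [[-1, 1, -2], [-2, 1, -4], [-1, 1, -1]].
A³ = P·diag(1, -8, 216)·P⁻¹ = [[413, -421, 394], [-18, 10, -36], [-215, 215, -214]].
The requested entry is -18.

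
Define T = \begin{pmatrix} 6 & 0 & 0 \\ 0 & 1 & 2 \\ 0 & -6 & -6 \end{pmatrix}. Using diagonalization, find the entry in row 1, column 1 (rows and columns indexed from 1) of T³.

Characteristic polynomial: s^3 - s^2 - 24s - 36 = (s - 6)(s + 2)(s + 3), so the eigenvalues are -3, -2, 6.
s=6: eigenvector (1, 0, 0).
s=-2: eigenvector (0, -2, 3).
s=-3: eigenvector (0, 1, -2).
P = [[1, 0, 0], [0, -2, 1], [0, 3, -2]], D = diag(6, -2, -3), P⁻¹ = [[1, 0, 0], [0, -2, -1], [0, -3, -2]].
T³ = P·diag(216, -8, -27)·P⁻¹ = [[216, 0, 0], [0, 49, 38], [0, -114, -84]].
The requested entry is 216.

216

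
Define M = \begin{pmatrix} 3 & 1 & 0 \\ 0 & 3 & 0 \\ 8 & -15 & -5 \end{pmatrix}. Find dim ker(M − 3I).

1

M − 3I = [[0, 1, 0], [0, 0, 0], [8, -15, -8]].
This matrix has rank 2, so its null space has dimension 3 − 2 = 1.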